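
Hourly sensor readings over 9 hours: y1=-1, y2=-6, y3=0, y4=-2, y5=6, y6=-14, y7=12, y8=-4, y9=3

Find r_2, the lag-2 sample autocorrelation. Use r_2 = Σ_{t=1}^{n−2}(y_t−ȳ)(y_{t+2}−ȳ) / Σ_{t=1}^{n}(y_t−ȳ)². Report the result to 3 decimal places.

Mean ȳ = (-1 − 6 + 0 − 2 + 6 − 14 + 12 − 4 + 3)/9 = -0.6667
Numerator Σ_{t=1}^{7}(y_t−ȳ)(y_{t+2}−ȳ) = 204.4444
Denominator Σ(y_t−ȳ)² = 438.0000
r_2 = 204.4444 / 438.0000 = 0.467

0.467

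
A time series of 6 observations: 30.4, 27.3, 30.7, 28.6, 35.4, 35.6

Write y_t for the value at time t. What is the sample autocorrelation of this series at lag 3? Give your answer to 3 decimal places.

Mean ȳ = (30.4 + 27.3 + 30.7 + 28.6 + 35.4 + 35.6)/6 = 31.3333
Deviations from mean: -0.9333, -4.0333, -0.6333, -2.7333, 4.0667, 4.2667
Σ(y_t−ȳ)(y_{t+3}−ȳ) = (2.5511) + (-16.4022) + (-2.7022) = -16.5533
Denominator Σ(y_t−ȳ)² = 59.7533
r_3 = -16.5533 / 59.7533 = -0.277

-0.277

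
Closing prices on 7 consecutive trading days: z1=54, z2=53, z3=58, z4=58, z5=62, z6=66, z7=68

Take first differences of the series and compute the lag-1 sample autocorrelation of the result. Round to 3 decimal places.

-0.572

First differences Δz: -1, 5, 0, 4, 4, 2
Mean of differences = 2.3333
Numerator Σ(Δz_t−Δz̄)(Δz_{t+1}−Δz̄) = -16.7778
Denominator Σ(Δz_t−Δz̄)² = 29.3333
r_1(Δz) = -16.7778 / 29.3333 = -0.572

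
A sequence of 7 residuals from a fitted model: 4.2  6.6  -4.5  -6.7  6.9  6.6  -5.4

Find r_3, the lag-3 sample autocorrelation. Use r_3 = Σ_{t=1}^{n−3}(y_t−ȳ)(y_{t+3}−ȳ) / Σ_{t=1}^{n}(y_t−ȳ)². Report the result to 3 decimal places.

Mean ȳ = (4.2 + 6.6 − 4.5 − 6.7 + 6.9 + 6.6 − 5.4)/7 = 1.1000
Σ(y_t−ȳ)(y_{t+3}−ȳ) = (-24.1800) + (31.9000) + (-30.8000) + (50.7000) = 27.6200
Denominator Σ(y_t−ȳ)² = 238.2000
r_3 = 27.6200 / 238.2000 = 0.116

0.116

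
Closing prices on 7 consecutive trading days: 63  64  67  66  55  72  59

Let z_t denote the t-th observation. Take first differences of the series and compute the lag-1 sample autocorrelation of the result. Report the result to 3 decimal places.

-0.668

First differences Δz: 1, 3, -1, -11, 17, -13
Mean of differences = -0.6667
Numerator Σ(Δz_t−Δz̄)(Δz_{t+1}−Δz̄) = -392.1111
Denominator Σ(Δz_t−Δz̄)² = 587.3333
r_1(Δz) = -392.1111 / 587.3333 = -0.668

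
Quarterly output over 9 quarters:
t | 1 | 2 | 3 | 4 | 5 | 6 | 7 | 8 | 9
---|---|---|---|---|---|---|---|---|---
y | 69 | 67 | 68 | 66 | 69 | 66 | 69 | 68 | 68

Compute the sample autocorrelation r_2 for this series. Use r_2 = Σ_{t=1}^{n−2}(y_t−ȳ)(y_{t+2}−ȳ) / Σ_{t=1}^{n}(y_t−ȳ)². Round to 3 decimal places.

Mean ȳ = (69 + 67 + 68 + 66 + 69 + 66 + 69 + 68 + 68)/9 = 67.7778
Σ(y_t−ȳ)(y_{t+2}−ȳ) = (0.2716) + (1.3827) + (0.2716) + (3.1605) + (1.4938) + (-0.3951) + (0.2716) = 6.4568
Denominator Σ(y_t−ȳ)² = 11.5556
r_2 = 6.4568 / 11.5556 = 0.559

0.559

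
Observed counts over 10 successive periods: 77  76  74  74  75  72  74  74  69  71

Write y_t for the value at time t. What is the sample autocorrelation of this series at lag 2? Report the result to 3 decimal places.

Mean ȳ = (77 + 76 + 74 + 74 + 75 + 72 + 74 + 74 + 69 + 71)/10 = 73.6000
Numerator Σ_{t=1}^{8}(y_t−ȳ)(y_{t+2}−ȳ) = -0.7200
Denominator Σ(y_t−ȳ)² = 50.4000
r_2 = -0.7200 / 50.4000 = -0.014

-0.014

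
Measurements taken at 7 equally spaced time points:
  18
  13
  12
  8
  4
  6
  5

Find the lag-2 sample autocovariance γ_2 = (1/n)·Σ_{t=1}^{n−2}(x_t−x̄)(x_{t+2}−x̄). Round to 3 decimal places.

Mean x̄ = (18 + 13 + 12 + 8 + 4 + 6 + 5)/7 = 9.4286
Deviations: 8.5714, 3.5714, 2.5714, -1.4286, -5.4286, -3.4286, -4.4286
Σ_{t=1}^{5}(x_t−x̄)(x_{t+2}−x̄) = 31.9184
γ_2 = 31.9184 / 7 = 4.560

4.560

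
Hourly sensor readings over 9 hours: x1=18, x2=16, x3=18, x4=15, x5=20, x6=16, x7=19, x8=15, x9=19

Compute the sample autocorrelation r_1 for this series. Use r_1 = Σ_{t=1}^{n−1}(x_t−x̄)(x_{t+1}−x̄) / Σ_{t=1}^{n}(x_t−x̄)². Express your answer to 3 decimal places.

-0.825

Mean x̄ = (18 + 16 + 18 + 15 + 20 + 16 + 19 + 15 + 19)/9 = 17.3333
Numerator Σ_{t=1}^{8}(x_t−x̄)(x_{t+1}−x̄) = -23.1111
Denominator Σ(x_t−x̄)² = 28.0000
r_1 = -23.1111 / 28.0000 = -0.825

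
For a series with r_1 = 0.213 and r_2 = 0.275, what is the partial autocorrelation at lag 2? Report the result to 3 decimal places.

φ_{22} = (r_2 − r_1²) / (1 − r_1²)
r_1² = (0.213)² = 0.045369
Numerator = 0.275 − 0.0454 = 0.2296; denominator = 1 − 0.0454 = 0.9546
φ_{22} = 0.2296 / 0.9546 = 0.241

0.241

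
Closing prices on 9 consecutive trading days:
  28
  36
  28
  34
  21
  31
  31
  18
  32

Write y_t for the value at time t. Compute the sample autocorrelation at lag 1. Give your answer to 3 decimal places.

-0.457

Mean ȳ = (28 + 36 + 28 + 34 + 21 + 31 + 31 + 18 + 32)/9 = 28.7778
Numerator Σ_{t=1}^{8}(y_t−ȳ)(y_{t+1}−ȳ) = -126.9383
Denominator Σ(y_t−ȳ)² = 277.5556
r_1 = -126.9383 / 277.5556 = -0.457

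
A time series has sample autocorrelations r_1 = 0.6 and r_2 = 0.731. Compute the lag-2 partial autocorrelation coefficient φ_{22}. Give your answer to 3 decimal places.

0.580

φ_{22} = (r_2 − r_1²) / (1 − r_1²)
r_1² = (0.6)² = 0.36
Numerator = 0.731 − 0.3600 = 0.3710; denominator = 1 − 0.3600 = 0.6400
φ_{22} = 0.3710 / 0.6400 = 0.580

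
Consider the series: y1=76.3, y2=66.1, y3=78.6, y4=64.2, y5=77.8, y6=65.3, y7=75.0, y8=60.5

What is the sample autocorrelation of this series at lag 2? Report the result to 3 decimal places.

Mean ȳ = (76.3 + 66.1 + 78.6 + 64.2 + 77.8 + 65.3 + 75.0 + 60.5)/8 = 70.4750
Σ(y_t−ȳ)(y_{t+2}−ȳ) = (47.3281) + (27.4531) + (59.5156) + (32.4731) + (33.1456) + (51.6206) = 251.5363
Denominator Σ(y_t−ȳ)² = 358.8750
r_2 = 251.5363 / 358.8750 = 0.701

0.701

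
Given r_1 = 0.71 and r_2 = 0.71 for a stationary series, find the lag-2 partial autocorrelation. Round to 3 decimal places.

0.415

φ_{22} = (r_2 − r_1²) / (1 − r_1²)
r_1² = (0.71)² = 0.5041
Numerator = 0.71 − 0.5041 = 0.2059; denominator = 1 − 0.5041 = 0.4959
φ_{22} = 0.2059 / 0.4959 = 0.415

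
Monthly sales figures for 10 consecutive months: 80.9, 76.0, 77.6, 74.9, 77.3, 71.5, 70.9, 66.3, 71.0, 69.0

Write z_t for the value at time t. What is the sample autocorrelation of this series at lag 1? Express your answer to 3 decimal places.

Mean z̄ = (80.9 + 76.0 + 77.6 + 74.9 + 77.3 + 71.5 + 70.9 + 66.3 + 71.0 + 69.0)/10 = 73.5400
Numerator Σ_{t=1}^{9}(z_t−z̄)(z_{t+1}−z̄) = 85.4784
Denominator Σ(z_t−z̄)² = 183.3040
r_1 = 85.4784 / 183.3040 = 0.466

0.466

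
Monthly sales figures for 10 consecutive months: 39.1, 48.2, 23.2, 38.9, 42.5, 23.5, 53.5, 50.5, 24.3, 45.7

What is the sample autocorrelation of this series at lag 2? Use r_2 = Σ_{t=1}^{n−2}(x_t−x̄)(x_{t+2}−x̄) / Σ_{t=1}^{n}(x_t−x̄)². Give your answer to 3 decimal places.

-0.269

Mean x̄ = (39.1 + 48.2 + 23.2 + 38.9 + 42.5 + 23.5 + 53.5 + 50.5 + 24.3 + 45.7)/10 = 38.9400
Numerator Σ_{t=1}^{8}(x_t−x̄)(x_{t+2}−x̄) = -319.9712
Denominator Σ(x_t−x̄)² = 1190.2440
r_2 = -319.9712 / 1190.2440 = -0.269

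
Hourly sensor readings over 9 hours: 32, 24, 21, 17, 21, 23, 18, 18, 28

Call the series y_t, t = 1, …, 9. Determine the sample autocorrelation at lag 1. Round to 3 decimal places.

0.102

Mean ȳ = (32 + 24 + 21 + 17 + 21 + 23 + 18 + 18 + 28)/9 = 22.4444
Numerator Σ_{t=1}^{8}(y_t−ȳ)(y_{t+1}−ȳ) = 20.1358
Denominator Σ(y_t−ȳ)² = 198.2222
r_1 = 20.1358 / 198.2222 = 0.102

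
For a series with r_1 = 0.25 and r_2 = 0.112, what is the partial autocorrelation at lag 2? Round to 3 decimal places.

0.053

φ_{22} = (r_2 − r_1²) / (1 − r_1²)
r_1² = (0.25)² = 0.0625
Numerator = 0.112 − 0.0625 = 0.0495; denominator = 1 − 0.0625 = 0.9375
φ_{22} = 0.0495 / 0.9375 = 0.053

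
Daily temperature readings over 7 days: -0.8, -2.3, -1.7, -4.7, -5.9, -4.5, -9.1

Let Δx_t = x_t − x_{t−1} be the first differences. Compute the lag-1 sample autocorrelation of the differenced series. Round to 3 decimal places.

-0.493

First differences Δx: -1.5, 0.6, -3.0, -1.2, 1.4, -4.6
Mean of differences = -1.3833
Numerator Σ(Δx_t−Δx̄)(Δx_{t+1}−Δx̄) = -12.1769
Denominator Σ(Δx_t−Δx̄)² = 24.6883
r_1(Δx) = -12.1769 / 24.6883 = -0.493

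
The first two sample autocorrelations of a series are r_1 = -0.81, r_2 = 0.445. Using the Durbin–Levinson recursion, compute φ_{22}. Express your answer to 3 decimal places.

φ_{22} = (r_2 − r_1²) / (1 − r_1²)
r_1² = (-0.81)² = 0.6561
Numerator = 0.445 − 0.6561 = -0.2111; denominator = 1 − 0.6561 = 0.3439
φ_{22} = -0.2111 / 0.3439 = -0.614

-0.614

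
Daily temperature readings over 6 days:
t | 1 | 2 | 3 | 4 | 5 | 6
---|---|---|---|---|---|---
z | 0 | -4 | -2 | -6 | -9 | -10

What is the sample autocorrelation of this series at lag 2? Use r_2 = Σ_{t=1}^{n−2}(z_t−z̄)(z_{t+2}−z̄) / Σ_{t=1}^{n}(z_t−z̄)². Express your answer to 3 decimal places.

Mean z̄ = (0 − 4 − 2 − 6 − 9 − 10)/6 = -5.1667
Σ(z_t−z̄)(z_{t+2}−z̄) = (16.3611) + (-0.9722) + (-12.1389) + (4.0278) = 7.2778
Denominator Σ(z_t−z̄)² = 76.8333
r_2 = 7.2778 / 76.8333 = 0.095

0.095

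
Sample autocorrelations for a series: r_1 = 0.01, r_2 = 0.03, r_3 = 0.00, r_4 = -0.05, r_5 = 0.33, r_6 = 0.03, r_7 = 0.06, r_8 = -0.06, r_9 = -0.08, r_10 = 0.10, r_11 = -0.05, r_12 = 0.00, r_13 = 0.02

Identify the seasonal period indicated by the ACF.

The largest autocorrelation is r_5 = 0.33; the remaining lags stay at or below 0.10.
The dominant spike at lag 5 indicates a seasonal period of 5.

5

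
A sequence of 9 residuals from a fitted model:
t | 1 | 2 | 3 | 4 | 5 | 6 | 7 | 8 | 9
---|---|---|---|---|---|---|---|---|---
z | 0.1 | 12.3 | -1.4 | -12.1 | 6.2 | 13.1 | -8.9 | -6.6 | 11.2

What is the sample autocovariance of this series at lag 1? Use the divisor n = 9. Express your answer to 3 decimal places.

-14.558

Mean z̄ = (0.1 + 12.3 − 1.4 − 12.1 + 6.2 + 13.1 − 8.9 − 6.6 + 11.2)/9 = 1.5444
Σ_{t=1}^{8}(z_t−z̄)(z_{t+1}−z̄) = -131.0209
γ_1 = -131.0209 / 9 = -14.558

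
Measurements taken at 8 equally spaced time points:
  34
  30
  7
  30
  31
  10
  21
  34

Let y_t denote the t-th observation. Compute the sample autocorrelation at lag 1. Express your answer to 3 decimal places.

-0.220

Mean ȳ = (34 + 30 + 7 + 30 + 31 + 10 + 21 + 34)/8 = 24.6250
Σ(y_t−ȳ)(y_{t+1}−ȳ) = (50.3906) + (-94.7344) + (-94.7344) + (34.2656) + (-93.2344) + (53.0156) + (-33.9844) = -179.0156
Denominator Σ(y_t−ȳ)² = 811.8750
r_1 = -179.0156 / 811.8750 = -0.220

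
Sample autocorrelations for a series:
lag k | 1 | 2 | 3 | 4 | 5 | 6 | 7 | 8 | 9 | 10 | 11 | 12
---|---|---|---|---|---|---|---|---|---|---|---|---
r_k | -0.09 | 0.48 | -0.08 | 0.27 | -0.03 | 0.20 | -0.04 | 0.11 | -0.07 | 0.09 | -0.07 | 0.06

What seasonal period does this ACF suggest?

The largest autocorrelation is r_2 = 0.48, with weaker echoes at lags 4 (0.27) and 6 (0.20); the remaining lags stay at or below 0.11.
The dominant spike at lag 2 indicates a seasonal period of 2.

2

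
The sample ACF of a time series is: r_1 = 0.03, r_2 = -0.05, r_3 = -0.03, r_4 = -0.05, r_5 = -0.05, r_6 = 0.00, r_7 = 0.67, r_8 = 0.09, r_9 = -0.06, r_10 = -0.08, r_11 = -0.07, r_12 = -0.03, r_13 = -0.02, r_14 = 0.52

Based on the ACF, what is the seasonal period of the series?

The largest autocorrelation is r_7 = 0.67, with a weaker echo at lag 14 (0.52); the remaining lags stay at or below 0.09.
The dominant spike at lag 7 indicates a seasonal period of 7.

7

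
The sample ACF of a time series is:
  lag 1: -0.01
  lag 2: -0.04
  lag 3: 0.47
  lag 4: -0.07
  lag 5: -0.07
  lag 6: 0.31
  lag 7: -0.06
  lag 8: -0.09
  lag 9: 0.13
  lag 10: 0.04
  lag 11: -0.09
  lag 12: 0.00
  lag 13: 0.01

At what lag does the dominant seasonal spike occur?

3

The largest autocorrelation is r_3 = 0.47, with a weaker echo at lag 6 (0.31); the remaining lags stay at or below 0.13.
The dominant spike at lag 3 indicates a seasonal period of 3.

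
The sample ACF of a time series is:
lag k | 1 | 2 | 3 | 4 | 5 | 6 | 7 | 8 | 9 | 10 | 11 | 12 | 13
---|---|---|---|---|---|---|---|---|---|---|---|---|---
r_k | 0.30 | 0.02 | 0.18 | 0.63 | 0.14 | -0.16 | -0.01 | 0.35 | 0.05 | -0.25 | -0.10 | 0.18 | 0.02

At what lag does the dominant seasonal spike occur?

4

The largest autocorrelation is r_4 = 0.63, with a weaker echo at lag 8 (0.35); the remaining lags stay at or below 0.30. The elevated value at lag 1 (0.30), dropping to 0.02 at lag 2, reflects decaying short-term dependence rather than seasonality.
The dominant spike at lag 4 indicates a seasonal period of 4.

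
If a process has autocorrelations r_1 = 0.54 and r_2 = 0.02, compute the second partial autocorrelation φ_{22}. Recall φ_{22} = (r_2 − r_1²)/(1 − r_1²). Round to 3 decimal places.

-0.383

φ_{22} = (r_2 − r_1²) / (1 − r_1²)
r_1² = (0.54)² = 0.2916
Numerator = 0.02 − 0.2916 = -0.2716; denominator = 1 − 0.2916 = 0.7084
φ_{22} = -0.2716 / 0.7084 = -0.383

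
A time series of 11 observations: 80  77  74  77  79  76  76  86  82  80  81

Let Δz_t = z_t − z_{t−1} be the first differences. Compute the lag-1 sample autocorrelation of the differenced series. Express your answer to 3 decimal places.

First differences Δz: -3, -3, 3, 2, -3, 0, 10, -4, -2, 1
Mean of differences = 0.1000
Numerator Σ(Δz_t−Δz̄)(Δz_{t+1}−Δz̄) = -34.3100
Denominator Σ(Δz_t−Δz̄)² = 160.9000
r_1(Δz) = -34.3100 / 160.9000 = -0.213

-0.213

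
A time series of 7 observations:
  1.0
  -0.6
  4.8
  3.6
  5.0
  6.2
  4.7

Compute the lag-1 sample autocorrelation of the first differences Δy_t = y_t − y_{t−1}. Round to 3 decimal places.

-0.588

First differences Δy: -1.6, 5.4, -1.2, 1.4, 1.2, -1.5
Mean of differences = 0.6167
Numerator Σ(Δy_t−Δȳ)(Δy_{t+1}−Δȳ) = -21.4936
Denominator Σ(Δy_t−Δȳ)² = 36.5283
r_1(Δy) = -21.4936 / 36.5283 = -0.588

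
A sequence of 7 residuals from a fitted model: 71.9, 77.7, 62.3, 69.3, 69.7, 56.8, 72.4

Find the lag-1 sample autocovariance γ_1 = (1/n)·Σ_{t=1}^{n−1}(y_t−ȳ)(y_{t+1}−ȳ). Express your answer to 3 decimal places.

Mean ȳ = (71.9 + 77.7 + 62.3 + 69.3 + 69.7 + 56.8 + 72.4)/7 = 68.5857
Deviations: 3.3143, 9.1143, -6.2857, 0.7143, 1.1143, -11.7857, 3.8143
Σ_{t=1}^{6}(y_t−ȳ)(y_{t+1}−ȳ) = -88.8631
γ_1 = -88.8631 / 7 = -12.695

-12.695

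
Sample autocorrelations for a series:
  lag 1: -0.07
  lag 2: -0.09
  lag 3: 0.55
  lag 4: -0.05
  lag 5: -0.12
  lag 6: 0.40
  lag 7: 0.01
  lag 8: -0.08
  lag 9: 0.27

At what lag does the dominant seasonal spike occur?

3

The largest autocorrelation is r_3 = 0.55, with weaker echoes at lags 6 (0.40) and 9 (0.27); the remaining lags stay at or below 0.01.
The dominant spike at lag 3 indicates a seasonal period of 3.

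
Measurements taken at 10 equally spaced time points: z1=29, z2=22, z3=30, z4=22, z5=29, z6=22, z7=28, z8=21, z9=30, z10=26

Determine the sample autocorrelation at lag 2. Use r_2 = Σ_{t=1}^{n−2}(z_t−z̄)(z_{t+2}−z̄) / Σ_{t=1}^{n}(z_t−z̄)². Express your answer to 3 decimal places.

Mean z̄ = (29 + 22 + 30 + 22 + 29 + 22 + 28 + 21 + 30 + 26)/10 = 25.9000
Numerator Σ_{t=1}^{8}(z_t−z̄)(z_{t+2}−z̄) = 89.5800
Denominator Σ(z_t−z̄)² = 126.9000
r_2 = 89.5800 / 126.9000 = 0.706

0.706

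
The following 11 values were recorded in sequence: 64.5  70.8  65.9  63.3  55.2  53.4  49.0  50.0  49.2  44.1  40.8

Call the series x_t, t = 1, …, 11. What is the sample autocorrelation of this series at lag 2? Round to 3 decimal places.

Mean x̄ = (64.5 + 70.8 + 65.9 + 63.3 + 55.2 + 53.4 + 49.0 + 50.0 + 49.2 + 44.1 + 40.8)/11 = 55.1091
Numerator Σ_{t=1}^{9}(x_t−x̄)(x_{t+2}−x̄) = 401.9171
Denominator Σ(x_t−x̄)² = 945.1491
r_2 = 401.9171 / 945.1491 = 0.425

0.425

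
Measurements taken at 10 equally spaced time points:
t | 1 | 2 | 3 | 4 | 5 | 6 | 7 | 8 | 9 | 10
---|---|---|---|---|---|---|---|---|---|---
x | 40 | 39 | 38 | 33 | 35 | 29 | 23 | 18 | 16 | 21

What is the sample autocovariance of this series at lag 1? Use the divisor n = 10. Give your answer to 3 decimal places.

57.316

Mean x̄ = (40 + 39 + 38 + 33 + 35 + 29 + 23 + 18 + 16 + 21)/10 = 29.2000
Σ_{t=1}^{9}(x_t−x̄)(x_{t+1}−x̄) = 573.1600
γ_1 = 573.1600 / 10 = 57.316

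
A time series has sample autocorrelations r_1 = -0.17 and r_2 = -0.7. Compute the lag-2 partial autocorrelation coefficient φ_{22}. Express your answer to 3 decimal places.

-0.751

φ_{22} = (r_2 − r_1²) / (1 − r_1²)
r_1² = (-0.17)² = 0.0289
Numerator = -0.7 − 0.0289 = -0.7289; denominator = 1 − 0.0289 = 0.9711
φ_{22} = -0.7289 / 0.9711 = -0.751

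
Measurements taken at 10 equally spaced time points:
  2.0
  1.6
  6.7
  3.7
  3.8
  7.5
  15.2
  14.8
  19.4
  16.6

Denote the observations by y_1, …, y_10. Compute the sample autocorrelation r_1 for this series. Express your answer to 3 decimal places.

0.698

Mean ȳ = (2.0 + 1.6 + 6.7 + 3.7 + 3.8 + 7.5 + 15.2 + 14.8 + 19.4 + 16.6)/10 = 9.1300
Numerator Σ_{t=1}^{9}(y_t−ȳ)(y_{t+1}−ȳ) = 282.2821
Denominator Σ(y_t−ȳ)² = 404.2610
r_1 = 282.2821 / 404.2610 = 0.698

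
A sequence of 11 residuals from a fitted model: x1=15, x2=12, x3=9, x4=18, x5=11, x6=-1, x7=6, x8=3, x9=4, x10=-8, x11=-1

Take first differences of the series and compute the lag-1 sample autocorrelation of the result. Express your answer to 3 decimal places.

First differences Δx: -3, -3, 9, -7, -12, 7, -3, 1, -12, 7
Mean of differences = -1.6000
Numerator Σ(Δx_t−Δx̄)(Δx_{t+1}−Δx̄) = -235.5600
Denominator Σ(Δx_t−Δx̄)² = 518.4000
r_1(Δx) = -235.5600 / 518.4000 = -0.454

-0.454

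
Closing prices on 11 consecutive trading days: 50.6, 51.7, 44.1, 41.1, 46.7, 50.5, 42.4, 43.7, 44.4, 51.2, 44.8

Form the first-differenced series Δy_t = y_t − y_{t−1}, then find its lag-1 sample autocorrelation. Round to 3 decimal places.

-0.229

First differences Δy: 1.1, -7.6, -3.0, 5.6, 3.8, -8.1, 1.3, 0.7, 6.8, -6.4
Mean of differences = -0.5800
Numerator Σ(Δy_t−Δȳ)(Δy_{t+1}−Δȳ) = -60.8664
Denominator Σ(Δy_t−Δȳ)² = 265.3960
r_1(Δy) = -60.8664 / 265.3960 = -0.229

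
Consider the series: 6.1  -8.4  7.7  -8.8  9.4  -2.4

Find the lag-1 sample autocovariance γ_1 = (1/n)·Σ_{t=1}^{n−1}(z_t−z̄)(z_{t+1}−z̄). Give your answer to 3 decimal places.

-48.210

Mean z̄ = (6.1 − 8.4 + 7.7 − 8.8 + 9.4 − 2.4)/6 = 0.6000
Σ_{t=1}^{5}(z_t−z̄)(z_{t+1}−z̄) = -289.2600
γ_1 = -289.2600 / 6 = -48.210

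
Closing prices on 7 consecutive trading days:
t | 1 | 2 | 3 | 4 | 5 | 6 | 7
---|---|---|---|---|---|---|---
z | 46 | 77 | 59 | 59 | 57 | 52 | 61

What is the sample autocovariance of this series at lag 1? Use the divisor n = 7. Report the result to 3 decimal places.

Mean z̄ = (46 + 77 + 59 + 59 + 57 + 52 + 61)/7 = 58.7143
Σ_{t=1}^{6}(z_t−z̄)(z_{t+1}−z̄) = -231.5102
γ_1 = -231.5102 / 7 = -33.073

-33.073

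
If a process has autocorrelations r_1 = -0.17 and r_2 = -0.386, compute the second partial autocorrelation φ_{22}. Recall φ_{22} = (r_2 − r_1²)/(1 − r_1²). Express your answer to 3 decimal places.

-0.427

φ_{22} = (r_2 − r_1²) / (1 − r_1²)
r_1² = (-0.17)² = 0.0289
Numerator = -0.386 − 0.0289 = -0.4149; denominator = 1 − 0.0289 = 0.9711
φ_{22} = -0.4149 / 0.9711 = -0.427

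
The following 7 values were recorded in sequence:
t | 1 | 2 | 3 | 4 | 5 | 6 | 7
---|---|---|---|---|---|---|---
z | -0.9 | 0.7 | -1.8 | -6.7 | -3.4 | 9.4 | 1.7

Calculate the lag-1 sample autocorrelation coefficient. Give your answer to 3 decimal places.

Mean z̄ = (-0.9 + 0.7 − 1.8 − 6.7 − 3.4 + 9.4 + 1.7)/7 = -0.1429
Σ(z_t−z̄)(z_{t+1}−z̄) = (-0.6382) + (-1.3967) + (10.8661) + (21.3576) + (-31.0824) + (17.5861) = 16.6924
Denominator Σ(z_t−z̄)² = 152.0971
r_1 = 16.6924 / 152.0971 = 0.110

0.110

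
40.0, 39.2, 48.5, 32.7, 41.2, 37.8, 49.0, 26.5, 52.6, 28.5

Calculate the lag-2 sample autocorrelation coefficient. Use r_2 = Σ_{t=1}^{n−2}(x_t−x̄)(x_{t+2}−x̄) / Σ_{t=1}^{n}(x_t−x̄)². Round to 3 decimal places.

0.495

Mean x̄ = (40.0 + 39.2 + 48.5 + 32.7 + 41.2 + 37.8 + 49.0 + 26.5 + 52.6 + 28.5)/10 = 39.6000
Numerator Σ_{t=1}^{8}(x_t−x̄)(x_{t+2}−x̄) = 339.2100
Denominator Σ(x_t−x̄)² = 685.1200
r_2 = 339.2100 / 685.1200 = 0.495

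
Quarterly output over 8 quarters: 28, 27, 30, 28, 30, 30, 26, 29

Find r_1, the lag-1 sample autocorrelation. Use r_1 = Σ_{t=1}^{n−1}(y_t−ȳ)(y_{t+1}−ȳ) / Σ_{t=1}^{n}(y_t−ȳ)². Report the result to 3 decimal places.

-0.359

Mean ȳ = (28 + 27 + 30 + 28 + 30 + 30 + 26 + 29)/8 = 28.5000
Deviations from mean: -0.5000, -1.5000, 1.5000, -0.5000, 1.5000, 1.5000, -2.5000, 0.5000
Numerator Σ_{t=1}^{7}(y_t−ȳ)(y_{t+1}−ȳ) = -5.7500
Denominator Σ(y_t−ȳ)² = 16.0000
r_1 = -5.7500 / 16.0000 = -0.359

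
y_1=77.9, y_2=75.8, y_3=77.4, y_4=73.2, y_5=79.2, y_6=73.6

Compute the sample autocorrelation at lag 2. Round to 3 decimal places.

0.499

Mean ȳ = (77.9 + 75.8 + 77.4 + 73.2 + 79.2 + 73.6)/6 = 76.1833
Deviations from mean: 1.7167, -0.3833, 1.2167, -2.9833, 3.0167, -2.5833
Σ(y_t−ȳ)(y_{t+2}−ȳ) = (2.0886) + (1.1436) + (3.6703) + (7.7069) = 14.6094
Denominator Σ(y_t−ȳ)² = 29.2483
r_2 = 14.6094 / 29.2483 = 0.499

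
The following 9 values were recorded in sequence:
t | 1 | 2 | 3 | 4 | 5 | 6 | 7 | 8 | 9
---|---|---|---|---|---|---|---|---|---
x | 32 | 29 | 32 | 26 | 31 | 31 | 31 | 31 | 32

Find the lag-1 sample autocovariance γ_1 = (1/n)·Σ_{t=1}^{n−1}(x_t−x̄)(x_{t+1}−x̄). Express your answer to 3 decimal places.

-1.318

Mean x̄ = (32 + 29 + 32 + 26 + 31 + 31 + 31 + 31 + 32)/9 = 30.5556
Σ_{t=1}^{8}(x_t−x̄)(x_{t+1}−x̄) = -11.8642
γ_1 = -11.8642 / 9 = -1.318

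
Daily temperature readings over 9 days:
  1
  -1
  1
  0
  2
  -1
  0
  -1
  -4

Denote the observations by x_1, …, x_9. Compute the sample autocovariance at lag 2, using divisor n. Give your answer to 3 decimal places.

0.494

Mean x̄ = (1 − 1 + 1 + 0 + 2 − 1 + 0 − 1 − 4)/9 = -0.3333
Σ_{t=1}^{7}(x_t−x̄)(x_{t+2}−x̄) = 4.4444
γ_2 = 4.4444 / 9 = 0.494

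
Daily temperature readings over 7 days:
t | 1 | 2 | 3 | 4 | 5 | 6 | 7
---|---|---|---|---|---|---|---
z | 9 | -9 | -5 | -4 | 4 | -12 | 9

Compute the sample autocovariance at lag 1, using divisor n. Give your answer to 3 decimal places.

-31.289

Mean z̄ = (9 − 9 − 5 − 4 + 4 − 12 + 9)/7 = -1.1429
Σ_{t=1}^{6}(z_t−z̄)(z_{t+1}−z̄) = -219.0204
γ_1 = -219.0204 / 7 = -31.289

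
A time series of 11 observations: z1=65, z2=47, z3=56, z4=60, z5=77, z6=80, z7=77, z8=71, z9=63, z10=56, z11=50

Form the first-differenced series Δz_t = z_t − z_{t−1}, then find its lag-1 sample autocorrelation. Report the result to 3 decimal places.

First differences Δz: -18, 9, 4, 17, 3, -3, -6, -8, -7, -6
Mean of differences = -1.5000
Numerator Σ(Δz_t−Δz̄)(Δz_{t+1}−Δz̄) = 159.2500
Denominator Σ(Δz_t−Δz̄)² = 890.5000
r_1(Δz) = 159.2500 / 890.5000 = 0.179

0.179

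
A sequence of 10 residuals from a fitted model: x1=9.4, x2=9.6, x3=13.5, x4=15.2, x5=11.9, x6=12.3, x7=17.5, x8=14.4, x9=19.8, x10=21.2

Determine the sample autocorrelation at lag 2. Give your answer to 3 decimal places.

0.071

Mean x̄ = (9.4 + 9.6 + 13.5 + 15.2 + 11.9 + 12.3 + 17.5 + 14.4 + 19.8 + 21.2)/10 = 14.4800
Numerator Σ_{t=1}^{8}(x_t−x̄)(x_{t+2}−x̄) = 10.3352
Denominator Σ(x_t−x̄)² = 145.0960
r_2 = 10.3352 / 145.0960 = 0.071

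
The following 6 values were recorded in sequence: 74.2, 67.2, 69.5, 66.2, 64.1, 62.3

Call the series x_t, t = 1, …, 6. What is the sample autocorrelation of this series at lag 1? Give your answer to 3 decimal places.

Mean x̄ = (74.2 + 67.2 + 69.5 + 66.2 + 64.1 + 62.3)/6 = 67.2500
Deviations from mean: 6.9500, -0.0500, 2.2500, -1.0500, -3.1500, -4.9500
Numerator Σ_{t=1}^{5}(x_t−x̄)(x_{t+1}−x̄) = 16.0775
Denominator Σ(x_t−x̄)² = 88.8950
r_1 = 16.0775 / 88.8950 = 0.181

0.181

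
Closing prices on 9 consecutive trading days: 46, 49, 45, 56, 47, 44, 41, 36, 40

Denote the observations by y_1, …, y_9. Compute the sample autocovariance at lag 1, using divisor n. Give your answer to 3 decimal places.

12.147

Mean ȳ = (46 + 49 + 45 + 56 + 47 + 44 + 41 + 36 + 40)/9 = 44.8889
Σ_{t=1}^{8}(y_t−ȳ)(y_{t+1}−ȳ) = 109.3210
γ_1 = 109.3210 / 9 = 12.147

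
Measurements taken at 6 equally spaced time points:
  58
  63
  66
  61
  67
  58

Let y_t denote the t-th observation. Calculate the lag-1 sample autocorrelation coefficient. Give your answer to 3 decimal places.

Mean ȳ = (58 + 63 + 66 + 61 + 67 + 58)/6 = 62.1667
Numerator Σ_{t=1}^{5}(y_t−ȳ)(y_{t+1}−ȳ) = -30.5278
Denominator Σ(y_t−ȳ)² = 74.8333
r_1 = -30.5278 / 74.8333 = -0.408

-0.408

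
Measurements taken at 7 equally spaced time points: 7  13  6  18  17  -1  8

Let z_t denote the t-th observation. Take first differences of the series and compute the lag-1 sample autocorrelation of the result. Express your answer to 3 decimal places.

First differences Δz: 6, -7, 12, -1, -18, 9
Mean of differences = 0.1667
Numerator Σ(Δz_t−Δz̄)(Δz_{t+1}−Δz̄) = -279.6944
Denominator Σ(Δz_t−Δz̄)² = 634.8333
r_1(Δz) = -279.6944 / 634.8333 = -0.441

-0.441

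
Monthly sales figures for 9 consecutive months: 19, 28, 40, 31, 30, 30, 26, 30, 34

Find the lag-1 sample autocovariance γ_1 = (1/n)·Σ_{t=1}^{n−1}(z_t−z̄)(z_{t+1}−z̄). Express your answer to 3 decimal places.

1.451

Mean z̄ = (19 + 28 + 40 + 31 + 30 + 30 + 26 + 30 + 34)/9 = 29.7778
Σ_{t=1}^{8}(z_t−z̄)(z_{t+1}−z̄) = 13.0617
γ_1 = 13.0617 / 9 = 1.451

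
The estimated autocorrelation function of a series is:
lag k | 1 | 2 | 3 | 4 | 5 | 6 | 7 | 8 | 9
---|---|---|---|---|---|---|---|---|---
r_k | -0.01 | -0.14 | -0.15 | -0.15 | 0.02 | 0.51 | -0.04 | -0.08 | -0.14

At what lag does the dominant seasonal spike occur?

6

The largest autocorrelation is r_6 = 0.51; the remaining lags stay at or below 0.02.
The dominant spike at lag 6 indicates a seasonal period of 6.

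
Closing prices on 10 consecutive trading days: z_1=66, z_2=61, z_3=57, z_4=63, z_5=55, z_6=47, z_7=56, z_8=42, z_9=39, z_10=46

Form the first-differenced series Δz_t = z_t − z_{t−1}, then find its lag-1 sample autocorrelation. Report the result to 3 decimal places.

-0.442

First differences Δz: -5, -4, 6, -8, -8, 9, -14, -3, 7
Mean of differences = -2.2222
Numerator Σ(Δz_t−Δz̄)(Δz_{t+1}−Δz̄) = -218.8272
Denominator Σ(Δz_t−Δz̄)² = 495.5556
r_1(Δz) = -218.8272 / 495.5556 = -0.442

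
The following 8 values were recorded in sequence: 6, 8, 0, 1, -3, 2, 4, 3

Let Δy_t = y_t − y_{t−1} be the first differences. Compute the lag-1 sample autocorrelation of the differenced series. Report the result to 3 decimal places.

First differences Δy: 2, -8, 1, -4, 5, 2, -1
Mean of differences = -0.4286
Numerator Σ(Δy_t−Δȳ)(Δy_{t+1}−Δȳ) = -41.8980
Denominator Σ(Δy_t−Δȳ)² = 113.7143
r_1(Δy) = -41.8980 / 113.7143 = -0.368

-0.368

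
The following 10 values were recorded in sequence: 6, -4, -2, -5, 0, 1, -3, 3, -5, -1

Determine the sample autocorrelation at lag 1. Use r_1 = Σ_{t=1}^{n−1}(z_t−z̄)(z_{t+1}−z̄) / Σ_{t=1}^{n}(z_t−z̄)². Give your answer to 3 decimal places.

Mean z̄ = (6 − 4 − 2 − 5 + 0 + 1 − 3 + 3 − 5 − 1)/10 = -1.0000
Numerator Σ_{t=1}^{9}(z_t−z̄)(z_{t+1}−z̄) = -44.0000
Denominator Σ(z_t−z̄)² = 116.0000
r_1 = -44.0000 / 116.0000 = -0.379

-0.379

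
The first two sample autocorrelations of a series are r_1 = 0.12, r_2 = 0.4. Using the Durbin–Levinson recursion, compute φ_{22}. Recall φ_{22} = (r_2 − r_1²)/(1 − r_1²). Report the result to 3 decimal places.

0.391

φ_{22} = (r_2 − r_1²) / (1 − r_1²)
r_1² = (0.12)² = 0.0144
Numerator = 0.4 − 0.0144 = 0.3856; denominator = 1 − 0.0144 = 0.9856
φ_{22} = 0.3856 / 0.9856 = 0.391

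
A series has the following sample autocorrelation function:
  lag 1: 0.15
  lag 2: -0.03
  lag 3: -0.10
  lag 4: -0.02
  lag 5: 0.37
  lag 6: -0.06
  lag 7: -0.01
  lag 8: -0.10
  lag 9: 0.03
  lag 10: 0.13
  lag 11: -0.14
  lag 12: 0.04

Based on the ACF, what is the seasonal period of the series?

5

The largest autocorrelation is r_5 = 0.37; the remaining lags stay at or below 0.15.
The dominant spike at lag 5 indicates a seasonal period of 5.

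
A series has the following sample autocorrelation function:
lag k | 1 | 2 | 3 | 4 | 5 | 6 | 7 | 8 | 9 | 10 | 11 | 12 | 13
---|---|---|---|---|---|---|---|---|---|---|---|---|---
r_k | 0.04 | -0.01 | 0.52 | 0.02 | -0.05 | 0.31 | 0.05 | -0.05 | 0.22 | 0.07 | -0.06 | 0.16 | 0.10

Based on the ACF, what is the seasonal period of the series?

The largest autocorrelation is r_3 = 0.52, with weaker echoes at lags 6 (0.31), 9 (0.22) and 12 (0.16); the remaining lags stay at or below 0.10.
The dominant spike at lag 3 indicates a seasonal period of 3.

3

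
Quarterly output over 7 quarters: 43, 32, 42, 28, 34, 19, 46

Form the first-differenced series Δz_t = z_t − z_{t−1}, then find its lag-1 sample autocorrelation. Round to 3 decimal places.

First differences Δz: -11, 10, -14, 6, -15, 27
Mean of differences = 0.5000
Numerator Σ(Δz_t−Δz̄)(Δz_{t+1}−Δz̄) = -822.7500
Denominator Σ(Δz_t−Δz̄)² = 1405.5000
r_1(Δz) = -822.7500 / 1405.5000 = -0.585

-0.585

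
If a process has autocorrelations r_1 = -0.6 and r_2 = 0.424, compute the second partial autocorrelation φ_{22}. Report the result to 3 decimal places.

0.100

φ_{22} = (r_2 − r_1²) / (1 − r_1²)
r_1² = (-0.6)² = 0.36
Numerator = 0.424 − 0.3600 = 0.0640; denominator = 1 − 0.3600 = 0.6400
φ_{22} = 0.0640 / 0.6400 = 0.100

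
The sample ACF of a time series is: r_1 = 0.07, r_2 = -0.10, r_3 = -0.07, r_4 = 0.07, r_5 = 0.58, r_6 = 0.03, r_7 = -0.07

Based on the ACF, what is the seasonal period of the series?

The largest autocorrelation is r_5 = 0.58; the remaining lags stay at or below 0.07.
The dominant spike at lag 5 indicates a seasonal period of 5.

5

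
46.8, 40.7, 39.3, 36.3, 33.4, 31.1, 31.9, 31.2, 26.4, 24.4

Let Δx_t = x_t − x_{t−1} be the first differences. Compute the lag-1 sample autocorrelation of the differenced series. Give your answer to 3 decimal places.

First differences Δx: -6.1, -1.4, -3.0, -2.9, -2.3, 0.8, -0.7, -4.8, -2.0
Mean of differences = -2.4889
Numerator Σ(Δx_t−Δx̄)(Δx_{t+1}−Δx̄) = -3.1157
Denominator Σ(Δx_t−Δx̄)² = 34.2889
r_1(Δx) = -3.1157 / 34.2889 = -0.091

-0.091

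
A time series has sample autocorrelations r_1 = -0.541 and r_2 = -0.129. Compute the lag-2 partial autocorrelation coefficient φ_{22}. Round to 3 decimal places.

φ_{22} = (r_2 − r_1²) / (1 − r_1²)
r_1² = (-0.541)² = 0.292681
Numerator = -0.129 − 0.2927 = -0.4217; denominator = 1 − 0.2927 = 0.7073
φ_{22} = -0.4217 / 0.7073 = -0.596

-0.596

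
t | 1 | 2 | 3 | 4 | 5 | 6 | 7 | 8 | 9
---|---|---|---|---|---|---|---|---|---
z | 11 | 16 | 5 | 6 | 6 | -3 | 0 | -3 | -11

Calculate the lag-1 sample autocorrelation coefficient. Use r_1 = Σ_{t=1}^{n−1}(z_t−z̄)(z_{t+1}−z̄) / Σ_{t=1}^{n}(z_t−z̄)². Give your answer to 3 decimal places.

0.464

Mean z̄ = (11 + 16 + 5 + 6 + 6 − 3 + 0 − 3 − 11)/9 = 3.0000
Numerator Σ_{t=1}^{8}(z_t−z̄)(z_{t+1}−z̄) = 247.0000
Denominator Σ(z_t−z̄)² = 532.0000
r_1 = 247.0000 / 532.0000 = 0.464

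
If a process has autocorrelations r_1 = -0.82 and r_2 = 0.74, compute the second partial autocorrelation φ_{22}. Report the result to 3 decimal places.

φ_{22} = (r_2 − r_1²) / (1 − r_1²)
r_1² = (-0.82)² = 0.6724
Numerator = 0.74 − 0.6724 = 0.0676; denominator = 1 − 0.6724 = 0.3276
φ_{22} = 0.0676 / 0.3276 = 0.206

0.206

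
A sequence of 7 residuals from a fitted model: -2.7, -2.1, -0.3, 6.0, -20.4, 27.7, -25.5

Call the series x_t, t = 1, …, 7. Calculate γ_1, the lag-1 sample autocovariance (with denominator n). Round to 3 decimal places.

Mean x̄ = (-2.7 − 2.1 − 0.3 + 6.0 − 20.4 + 27.7 − 25.5)/7 = -2.4714
Σ_{t=1}^{6}(x_t−x̄)(x_{t+1}−x̄) = -1368.4994
γ_1 = -1368.4994 / 7 = -195.500

-195.500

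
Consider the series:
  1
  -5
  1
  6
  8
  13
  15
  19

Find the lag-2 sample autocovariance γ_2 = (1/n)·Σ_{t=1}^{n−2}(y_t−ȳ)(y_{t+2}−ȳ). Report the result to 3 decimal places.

Mean ȳ = (1 − 5 + 1 + 6 + 8 + 13 + 15 + 19)/8 = 7.2500
Σ_{t=1}^{6}(y_t−ȳ)(y_{t+2}−ȳ) = 115.8750
γ_2 = 115.8750 / 8 = 14.484

14.484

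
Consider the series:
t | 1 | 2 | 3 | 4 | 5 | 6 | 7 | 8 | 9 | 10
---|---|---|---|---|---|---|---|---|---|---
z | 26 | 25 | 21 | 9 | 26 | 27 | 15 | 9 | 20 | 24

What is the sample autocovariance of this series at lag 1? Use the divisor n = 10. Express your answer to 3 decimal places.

Mean z̄ = (26 + 25 + 21 + 9 + 26 + 27 + 15 + 9 + 20 + 24)/10 = 20.2000
Σ_{t=1}^{9}(z_t−z̄)(z_{t+1}−z̄) = 21.5600
γ_1 = 21.5600 / 10 = 2.156

2.156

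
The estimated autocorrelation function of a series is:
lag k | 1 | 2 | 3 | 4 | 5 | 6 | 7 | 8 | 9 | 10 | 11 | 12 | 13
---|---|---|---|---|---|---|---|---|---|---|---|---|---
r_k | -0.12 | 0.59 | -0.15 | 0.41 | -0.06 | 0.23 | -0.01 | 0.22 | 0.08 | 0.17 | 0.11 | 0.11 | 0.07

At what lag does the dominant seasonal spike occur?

2

The largest autocorrelation is r_2 = 0.59, with weaker echoes at lags 4 (0.41), 6 (0.23), 8 (0.22) and 10 (0.17); the remaining lags stay at or below 0.11.
The dominant spike at lag 2 indicates a seasonal period of 2.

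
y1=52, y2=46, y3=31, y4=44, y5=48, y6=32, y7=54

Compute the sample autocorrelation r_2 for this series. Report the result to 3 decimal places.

Mean ȳ = (52 + 46 + 31 + 44 + 48 + 32 + 54)/7 = 43.8571
Σ(y_t−ȳ)(y_{t+2}−ȳ) = (-104.6939) + (0.3061) + (-53.2653) + (-1.6939) + (42.0204) = -117.3265
Denominator Σ(y_t−ȳ)² = 496.8571
r_2 = -117.3265 / 496.8571 = -0.236

-0.236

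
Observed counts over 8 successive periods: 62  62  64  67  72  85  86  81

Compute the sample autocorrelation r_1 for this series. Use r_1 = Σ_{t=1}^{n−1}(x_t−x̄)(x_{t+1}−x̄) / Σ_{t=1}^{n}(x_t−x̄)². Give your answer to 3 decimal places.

Mean x̄ = (62 + 62 + 64 + 67 + 72 + 85 + 86 + 81)/8 = 72.3750
Deviations from mean: -10.3750, -10.3750, -8.3750, -5.3750, -0.3750, 12.6250, 13.6250, 8.6250
Numerator Σ_{t=1}^{7}(x_t−x̄)(x_{t+1}−x̄) = 526.3594
Denominator Σ(x_t−x̄)² = 733.8750
r_1 = 526.3594 / 733.8750 = 0.717

0.717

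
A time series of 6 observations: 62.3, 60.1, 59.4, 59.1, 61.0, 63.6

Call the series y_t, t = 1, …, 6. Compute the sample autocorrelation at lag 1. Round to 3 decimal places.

0.191

Mean ȳ = (62.3 + 60.1 + 59.4 + 59.1 + 61.0 + 63.6)/6 = 60.9167
Numerator Σ_{t=1}^{5}(y_t−ȳ)(y_{t+1}−ȳ) = 2.9364
Denominator Σ(y_t−ȳ)² = 15.3883
r_1 = 2.9364 / 15.3883 = 0.191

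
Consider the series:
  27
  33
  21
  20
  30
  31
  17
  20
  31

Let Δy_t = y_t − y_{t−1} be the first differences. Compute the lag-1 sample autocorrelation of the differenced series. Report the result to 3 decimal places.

-0.127

First differences Δy: 6, -12, -1, 10, 1, -14, 3, 11
Mean of differences = 0.5000
Numerator Σ(Δy_t−Δȳ)(Δy_{t+1}−Δȳ) = -76.7500
Denominator Σ(Δy_t−Δȳ)² = 606.0000
r_1(Δy) = -76.7500 / 606.0000 = -0.127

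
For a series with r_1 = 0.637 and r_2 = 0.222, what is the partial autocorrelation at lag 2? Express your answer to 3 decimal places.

φ_{22} = (r_2 − r_1²) / (1 − r_1²)
r_1² = (0.637)² = 0.405769
Numerator = 0.222 − 0.4058 = -0.1838; denominator = 1 − 0.4058 = 0.5942
φ_{22} = -0.1838 / 0.5942 = -0.309

-0.309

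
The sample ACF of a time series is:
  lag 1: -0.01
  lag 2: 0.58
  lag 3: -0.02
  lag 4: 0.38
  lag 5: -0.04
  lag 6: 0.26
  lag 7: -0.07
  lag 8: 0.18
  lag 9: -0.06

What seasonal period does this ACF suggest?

2

The largest autocorrelation is r_2 = 0.58, with weaker echoes at lags 4 (0.38), 6 (0.26) and 8 (0.18); the remaining lags stay at or below -0.01.
The dominant spike at lag 2 indicates a seasonal period of 2.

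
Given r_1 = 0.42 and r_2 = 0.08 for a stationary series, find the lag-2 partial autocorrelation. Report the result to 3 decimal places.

-0.117

φ_{22} = (r_2 − r_1²) / (1 − r_1²)
r_1² = (0.42)² = 0.1764
Numerator = 0.08 − 0.1764 = -0.0964; denominator = 1 − 0.1764 = 0.8236
φ_{22} = -0.0964 / 0.8236 = -0.117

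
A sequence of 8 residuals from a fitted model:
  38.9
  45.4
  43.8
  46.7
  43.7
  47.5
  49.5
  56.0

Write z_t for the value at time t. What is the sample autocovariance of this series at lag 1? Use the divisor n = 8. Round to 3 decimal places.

Mean z̄ = (38.9 + 45.4 + 43.8 + 46.7 + 43.7 + 47.5 + 49.5 + 56.0)/8 = 46.4375
Σ_{t=1}^{7}(z_t−z̄)(z_{t+1}−z̄) = 38.7761
γ_1 = 38.7761 / 8 = 4.847

4.847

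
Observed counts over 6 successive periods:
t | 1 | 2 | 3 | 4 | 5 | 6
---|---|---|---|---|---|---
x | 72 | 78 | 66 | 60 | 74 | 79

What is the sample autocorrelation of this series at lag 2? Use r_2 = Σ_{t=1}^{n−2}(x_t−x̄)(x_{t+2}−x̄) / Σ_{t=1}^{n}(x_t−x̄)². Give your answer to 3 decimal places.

-0.664

Mean x̄ = (72 + 78 + 66 + 60 + 74 + 79)/6 = 71.5000
Deviations from mean: 0.5000, 6.5000, -5.5000, -11.5000, 2.5000, 7.5000
Numerator Σ_{t=1}^{4}(x_t−x̄)(x_{t+2}−x̄) = -177.5000
Denominator Σ(x_t−x̄)² = 267.5000
r_2 = -177.5000 / 267.5000 = -0.664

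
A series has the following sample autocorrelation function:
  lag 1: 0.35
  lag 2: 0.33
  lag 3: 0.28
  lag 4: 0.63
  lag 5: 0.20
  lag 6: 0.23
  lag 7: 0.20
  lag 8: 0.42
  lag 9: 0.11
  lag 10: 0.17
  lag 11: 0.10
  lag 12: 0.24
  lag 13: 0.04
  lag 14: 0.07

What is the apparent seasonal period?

4

The largest autocorrelation is r_4 = 0.63, with a weaker echo at lag 8 (0.42); the remaining lags stay at or below 0.35. The elevated value at lag 1 (0.35), dropping to 0.33 at lag 2, reflects decaying short-term dependence rather than seasonality.
The dominant spike at lag 4 indicates a seasonal period of 4.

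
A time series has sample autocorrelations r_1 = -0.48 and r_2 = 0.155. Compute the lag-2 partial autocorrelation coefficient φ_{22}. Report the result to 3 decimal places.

φ_{22} = (r_2 − r_1²) / (1 − r_1²)
r_1² = (-0.48)² = 0.2304
Numerator = 0.155 − 0.2304 = -0.0754; denominator = 1 − 0.2304 = 0.7696
φ_{22} = -0.0754 / 0.7696 = -0.098

-0.098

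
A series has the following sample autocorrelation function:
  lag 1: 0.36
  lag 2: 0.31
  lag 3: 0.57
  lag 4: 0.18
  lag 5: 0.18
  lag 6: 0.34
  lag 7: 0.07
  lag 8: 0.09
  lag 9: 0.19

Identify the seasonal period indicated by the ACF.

3

The largest autocorrelation is r_3 = 0.57; the remaining lags stay at or below 0.36. The elevated value at lag 1 (0.36), dropping to 0.31 at lag 2, reflects decaying short-term dependence rather than seasonality.
The dominant spike at lag 3 indicates a seasonal period of 3.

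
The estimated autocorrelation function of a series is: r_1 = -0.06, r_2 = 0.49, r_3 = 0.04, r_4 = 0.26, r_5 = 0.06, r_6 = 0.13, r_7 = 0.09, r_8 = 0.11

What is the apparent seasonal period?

The largest autocorrelation is r_2 = 0.49, with a weaker echo at lag 4 (0.26); the remaining lags stay at or below 0.13.
The dominant spike at lag 2 indicates a seasonal period of 2.

2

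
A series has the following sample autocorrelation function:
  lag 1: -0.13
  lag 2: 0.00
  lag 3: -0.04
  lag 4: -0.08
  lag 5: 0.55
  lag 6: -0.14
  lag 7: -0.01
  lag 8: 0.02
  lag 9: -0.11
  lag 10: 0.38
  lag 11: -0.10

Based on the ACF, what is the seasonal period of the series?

5

The largest autocorrelation is r_5 = 0.55, with a weaker echo at lag 10 (0.38); the remaining lags stay at or below 0.02.
The dominant spike at lag 5 indicates a seasonal period of 5.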